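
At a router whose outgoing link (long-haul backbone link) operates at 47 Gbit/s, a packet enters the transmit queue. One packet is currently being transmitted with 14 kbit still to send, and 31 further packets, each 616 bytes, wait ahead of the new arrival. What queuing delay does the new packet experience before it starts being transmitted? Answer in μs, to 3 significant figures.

Each queued packet: L/R = 4928/47000000000 = 0.104851 μs.
31 queued → 3.25038 μs.
Plus remaining 14000 bits of current packet: 0.297872 μs.
Queuing delay = 3.55 μs.

3.55 μs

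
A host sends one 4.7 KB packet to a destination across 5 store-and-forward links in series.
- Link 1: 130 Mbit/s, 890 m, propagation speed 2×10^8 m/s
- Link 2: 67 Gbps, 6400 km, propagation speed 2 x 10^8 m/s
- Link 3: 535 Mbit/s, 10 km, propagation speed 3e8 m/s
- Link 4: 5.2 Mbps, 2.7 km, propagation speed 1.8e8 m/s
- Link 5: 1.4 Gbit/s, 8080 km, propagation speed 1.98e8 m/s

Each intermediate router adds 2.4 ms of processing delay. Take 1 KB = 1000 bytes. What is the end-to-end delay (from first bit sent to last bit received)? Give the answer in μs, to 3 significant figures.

90100 μs

L = 37600 bits.
Transmission delays (L/R per hop): 289.231, 0.561194, 70.2804, 7230.77, 26.8571 μs; sum = 7617.7 μs.
Propagation delays (d/s per hop): 4.45, 32000, 33.3333, 15, 40808.1 μs; sum = 72860.9 μs.
Processing at 4 router(s): 4 × 2.4 ms = 9600 μs.
End-to-end = 90100 μs.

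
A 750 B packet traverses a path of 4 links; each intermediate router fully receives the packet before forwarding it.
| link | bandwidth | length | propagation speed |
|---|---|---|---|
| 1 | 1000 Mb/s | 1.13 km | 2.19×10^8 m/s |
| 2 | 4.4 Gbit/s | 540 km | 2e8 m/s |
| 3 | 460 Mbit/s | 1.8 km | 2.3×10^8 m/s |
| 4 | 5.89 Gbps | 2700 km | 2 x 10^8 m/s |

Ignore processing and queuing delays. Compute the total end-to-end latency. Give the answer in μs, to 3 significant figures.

16200 μs

L = 750 × 8 = 6000 bits.
Transmission delays (L/R per hop): 6, 1.36364, 13.0435, 1.01868 μs; sum = 21.4258 μs.
Propagation delays (d/s per hop): 5.15982, 2700, 7.82609, 13500 μs; sum = 16213 μs.
End-to-end = 16200 μs.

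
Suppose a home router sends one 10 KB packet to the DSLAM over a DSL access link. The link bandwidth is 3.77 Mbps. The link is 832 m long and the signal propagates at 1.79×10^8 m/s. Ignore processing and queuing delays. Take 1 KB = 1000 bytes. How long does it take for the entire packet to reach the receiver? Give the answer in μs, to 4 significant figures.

L = 80000 bits.
Transmission delay = L/R = 80000 / 3770000 = 21220.2 μs.
Propagation delay = d/s = 832 m / 179000000 m/s = 4.64804 μs.
Total = 21220 μs.

21220 μs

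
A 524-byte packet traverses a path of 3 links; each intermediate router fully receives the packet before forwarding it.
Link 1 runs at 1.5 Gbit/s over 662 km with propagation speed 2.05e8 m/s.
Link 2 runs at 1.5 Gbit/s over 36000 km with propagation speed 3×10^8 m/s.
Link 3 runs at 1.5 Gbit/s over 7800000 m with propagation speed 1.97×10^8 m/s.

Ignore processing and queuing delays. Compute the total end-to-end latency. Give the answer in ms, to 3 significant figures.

163 ms

L = 524 × 8 = 4192 bits.
Transmission delay per hop = L/R = 4192/1500000000 = 0.00279467 ms; 3 hops → 0.008384 ms.
Propagation delays (d/s per hop): 3.22927, 120, 39.5939 ms; sum = 162.823 ms.
End-to-end = 163 ms.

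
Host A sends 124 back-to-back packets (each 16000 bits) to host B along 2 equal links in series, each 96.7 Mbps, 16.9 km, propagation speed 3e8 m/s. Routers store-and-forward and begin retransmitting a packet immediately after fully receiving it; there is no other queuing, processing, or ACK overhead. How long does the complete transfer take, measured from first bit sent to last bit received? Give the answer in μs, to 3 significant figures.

Per-hop transmission t_tx = L/R = 16000/96700000 = 165.46 μs.
Per-hop propagation t_prop = 16900/300000000 = 56.3333 μs.
Pipeline fill: first packet needs 2·t_tx to clear all hops; remaining 123 packets each add one t_tx.
Total = (2+124-1)·t_tx + 2·t_prop = 125·165.46 + 2·56.3333 = 20800 μs.

20800 μs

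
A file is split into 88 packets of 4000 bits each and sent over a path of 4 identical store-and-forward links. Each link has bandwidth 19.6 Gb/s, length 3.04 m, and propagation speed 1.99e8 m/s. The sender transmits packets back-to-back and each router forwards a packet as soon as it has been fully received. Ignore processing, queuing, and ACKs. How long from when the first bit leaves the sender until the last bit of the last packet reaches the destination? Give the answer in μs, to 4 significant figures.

18.63 μs

Per-hop transmission t_tx = L/R = 4000/19600000000 = 0.204082 μs.
Per-hop propagation t_prop = 3.04/199000000 = 0.0152764 μs.
Pipeline fill: first packet needs 4·t_tx to clear all hops; remaining 87 packets each add one t_tx.
Total = (4+88-1)·t_tx + 4·t_prop = 91·0.204082 + 4·0.0152764 = 18.63 μs.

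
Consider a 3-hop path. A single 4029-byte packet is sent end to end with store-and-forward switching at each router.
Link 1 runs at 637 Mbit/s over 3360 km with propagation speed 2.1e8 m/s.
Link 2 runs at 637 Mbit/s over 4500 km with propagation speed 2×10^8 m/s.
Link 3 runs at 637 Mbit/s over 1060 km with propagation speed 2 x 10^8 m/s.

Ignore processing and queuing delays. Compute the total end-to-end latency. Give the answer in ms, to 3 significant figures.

44.0 ms

L = 4029 × 8 = 32232 bits.
Transmission delay per hop = L/R = 32232/637000000 = 0.0505997 ms; 3 hops → 0.151799 ms.
Propagation delays (d/s per hop): 16, 22.5, 5.3 ms; sum = 43.8 ms.
End-to-end = 44.0 ms.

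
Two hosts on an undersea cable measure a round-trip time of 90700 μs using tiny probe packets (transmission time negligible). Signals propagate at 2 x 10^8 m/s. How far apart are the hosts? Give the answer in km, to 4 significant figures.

9070 km

One-way propagation = RTT/2 = 45350 μs.
d = s × t = 200000000 × 0.04535 = 9070 km.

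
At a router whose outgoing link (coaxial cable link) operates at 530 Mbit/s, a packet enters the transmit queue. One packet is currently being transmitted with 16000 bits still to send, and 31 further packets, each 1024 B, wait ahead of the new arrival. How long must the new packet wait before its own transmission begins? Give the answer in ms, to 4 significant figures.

Each queued packet: L/R = 8192/530000000 = 0.0154566 ms.
31 queued → 0.479155 ms.
Plus remaining 16000 bits of current packet: 0.0301887 ms.
Queuing delay = 0.5093 ms.

0.5093 ms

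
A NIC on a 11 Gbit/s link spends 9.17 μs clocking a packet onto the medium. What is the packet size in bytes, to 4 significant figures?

12610 bytes

L = R × t_tx = 11000000000 b/s × 9.17e-06 s = 100870 bits.
In bytes: 100870 / 8 = 12610 bytes.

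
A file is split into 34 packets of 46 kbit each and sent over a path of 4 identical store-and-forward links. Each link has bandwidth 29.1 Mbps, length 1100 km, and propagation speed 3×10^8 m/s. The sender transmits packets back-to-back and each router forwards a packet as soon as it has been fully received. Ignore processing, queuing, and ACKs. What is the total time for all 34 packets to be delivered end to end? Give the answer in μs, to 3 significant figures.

73200 μs

Per-hop transmission t_tx = L/R = 46000/29100000 = 1580.76 μs.
Per-hop propagation t_prop = 1100000/300000000 = 3666.67 μs.
Pipeline fill: first packet needs 4·t_tx to clear all hops; remaining 33 packets each add one t_tx.
Total = (4+34-1)·t_tx + 4·t_prop = 37·1580.76 + 4·3666.67 = 73200 μs.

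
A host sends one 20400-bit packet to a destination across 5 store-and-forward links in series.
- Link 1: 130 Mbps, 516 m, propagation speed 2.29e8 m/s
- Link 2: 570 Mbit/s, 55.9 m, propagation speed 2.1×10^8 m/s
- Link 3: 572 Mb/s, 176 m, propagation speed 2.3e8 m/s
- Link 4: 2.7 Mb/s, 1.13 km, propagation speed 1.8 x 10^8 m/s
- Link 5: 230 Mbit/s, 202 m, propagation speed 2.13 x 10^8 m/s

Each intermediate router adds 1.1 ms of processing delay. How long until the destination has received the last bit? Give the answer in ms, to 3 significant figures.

Transmission delays (L/R per hop): 0.156923, 0.0357895, 0.0356643, 7.55556, 0.0886957 ms; sum = 7.87263 ms.
Propagation delays (d/s per hop): 0.00225328, 0.00026619, 0.000765217, 0.00627778, 0.000948357 ms; sum = 0.0105108 ms.
Processing at 4 router(s): 4 × 1.1 ms = 4.4 ms.
End-to-end = 12.3 ms.

12.3 ms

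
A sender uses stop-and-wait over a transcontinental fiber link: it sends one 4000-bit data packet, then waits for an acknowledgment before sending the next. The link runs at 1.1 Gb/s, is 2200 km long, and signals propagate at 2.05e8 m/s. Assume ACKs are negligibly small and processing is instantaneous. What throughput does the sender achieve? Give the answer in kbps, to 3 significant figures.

t_tx = L/R = 4000/1100000000 = 3.63636e-06 s.
t_prop = 2200000/2.05e+08 = 0.0107317 s; RTT = 0.0214634 s.
Cycle = t_tx + RTT = 0.0214671 s.
Throughput = L / cycle = 4000 / 0.0214671 = 186 kbps.

186 kbps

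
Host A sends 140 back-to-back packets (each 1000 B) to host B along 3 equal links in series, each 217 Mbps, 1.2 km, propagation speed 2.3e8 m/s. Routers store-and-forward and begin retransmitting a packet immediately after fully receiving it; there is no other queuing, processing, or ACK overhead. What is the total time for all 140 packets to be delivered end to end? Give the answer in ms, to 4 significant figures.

5.251 ms

Per-hop transmission t_tx = L/R = 8000/217000000 = 0.0368664 ms.
Per-hop propagation t_prop = 1200/2.3e+08 = 0.00521739 ms.
Pipeline fill: first packet needs 3·t_tx to clear all hops; remaining 139 packets each add one t_tx.
Total = (3+140-1)·t_tx + 3·t_prop = 142·0.0368664 + 3·0.00521739 = 5.251 ms.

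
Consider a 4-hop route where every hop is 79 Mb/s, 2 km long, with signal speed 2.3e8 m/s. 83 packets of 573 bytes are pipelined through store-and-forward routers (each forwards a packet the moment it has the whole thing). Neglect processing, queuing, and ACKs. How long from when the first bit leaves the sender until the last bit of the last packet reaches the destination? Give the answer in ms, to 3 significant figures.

5.02 ms

Per-hop transmission t_tx = L/R = 4584/79000000 = 0.0580253 ms.
Per-hop propagation t_prop = 2000/2.3e+08 = 0.00869565 ms.
Pipeline fill: first packet needs 4·t_tx to clear all hops; remaining 82 packets each add one t_tx.
Total = (4+83-1)·t_tx + 4·t_prop = 86·0.0580253 + 4·0.00869565 = 5.02 ms.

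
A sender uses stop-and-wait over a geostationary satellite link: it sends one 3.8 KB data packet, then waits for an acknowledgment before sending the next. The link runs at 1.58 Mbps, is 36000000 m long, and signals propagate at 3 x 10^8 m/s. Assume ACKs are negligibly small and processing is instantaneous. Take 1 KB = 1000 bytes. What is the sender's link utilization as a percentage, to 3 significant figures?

7.42 %

t_tx = L/R = 30400/1580000 = 0.0192405 s.
t_prop = 36000000/300000000 = 0.12 s; RTT = 0.24 s.
Cycle = t_tx + RTT = 0.259241 s.
Utilization = t_tx / cycle = 0.0192405/0.259241 = 7.42 %.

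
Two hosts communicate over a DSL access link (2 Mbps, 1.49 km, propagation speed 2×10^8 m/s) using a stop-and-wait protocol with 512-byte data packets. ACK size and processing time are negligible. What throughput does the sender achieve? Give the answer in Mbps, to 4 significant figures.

1.986 Mbps

t_tx = L/R = 4096/2000000 = 0.002048 s.
t_prop = 1490/200000000 = 7.45e-06 s; RTT = 1.49e-05 s.
Cycle = t_tx + RTT = 0.0020629 s.
Throughput = L / cycle = 4096 / 0.0020629 = 1.986 Mbps.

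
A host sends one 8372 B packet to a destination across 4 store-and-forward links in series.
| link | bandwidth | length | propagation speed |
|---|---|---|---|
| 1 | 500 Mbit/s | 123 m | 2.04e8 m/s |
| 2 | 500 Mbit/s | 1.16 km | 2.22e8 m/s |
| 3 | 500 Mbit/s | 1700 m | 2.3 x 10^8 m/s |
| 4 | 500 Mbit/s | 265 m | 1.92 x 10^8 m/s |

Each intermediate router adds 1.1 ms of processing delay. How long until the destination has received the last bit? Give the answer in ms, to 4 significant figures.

L = 8372 × 8 = 66976 bits.
Transmission delay per hop = L/R = 66976/500000000 = 0.133952 ms; 4 hops → 0.535808 ms.
Propagation delays (d/s per hop): 0.000602941, 0.00522523, 0.0073913, 0.00138021 ms; sum = 0.0145997 ms.
Processing at 3 router(s): 3 × 1.1 ms = 3.3 ms.
End-to-end = 3.850 ms.

3.850 ms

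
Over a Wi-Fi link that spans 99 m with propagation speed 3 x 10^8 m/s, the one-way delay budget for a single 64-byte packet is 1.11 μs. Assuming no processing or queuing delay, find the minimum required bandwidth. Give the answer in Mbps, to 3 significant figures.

L = 512 bits.
Propagation delay = 99 / 300000000 = 0.33 μs.
Transmission budget = 1.11 − 0.33 = 0.78 μs.
R ≥ L / t_tx = 512 bits / 7.8e-07 s = 656 Mbps.

656 Mbps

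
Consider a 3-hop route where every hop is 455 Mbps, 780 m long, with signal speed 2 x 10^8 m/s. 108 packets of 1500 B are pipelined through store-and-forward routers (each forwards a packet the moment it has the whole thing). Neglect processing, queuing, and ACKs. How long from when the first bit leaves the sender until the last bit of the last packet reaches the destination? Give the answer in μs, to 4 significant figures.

2913 μs

Per-hop transmission t_tx = L/R = 12000/455000000 = 26.3736 μs.
Per-hop propagation t_prop = 780/200000000 = 3.9 μs.
Pipeline fill: first packet needs 3·t_tx to clear all hops; remaining 107 packets each add one t_tx.
Total = (3+108-1)·t_tx + 3·t_prop = 110·26.3736 + 3·3.9 = 2913 μs.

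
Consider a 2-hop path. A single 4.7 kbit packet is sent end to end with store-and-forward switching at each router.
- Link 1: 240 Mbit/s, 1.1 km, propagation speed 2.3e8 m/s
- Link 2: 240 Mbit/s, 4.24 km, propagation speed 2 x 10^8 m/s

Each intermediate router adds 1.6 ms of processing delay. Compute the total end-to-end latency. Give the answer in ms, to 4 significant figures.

L = 4700 bits.
Transmission delay per hop = L/R = 4700/240000000 = 0.0195833 ms; 2 hops → 0.0391667 ms.
Propagation delays (d/s per hop): 0.00478261, 0.0212 ms; sum = 0.0259826 ms.
Processing at 1 router(s): 1 × 1.6 ms = 1.6 ms.
End-to-end = 1.665 ms.

1.665 ms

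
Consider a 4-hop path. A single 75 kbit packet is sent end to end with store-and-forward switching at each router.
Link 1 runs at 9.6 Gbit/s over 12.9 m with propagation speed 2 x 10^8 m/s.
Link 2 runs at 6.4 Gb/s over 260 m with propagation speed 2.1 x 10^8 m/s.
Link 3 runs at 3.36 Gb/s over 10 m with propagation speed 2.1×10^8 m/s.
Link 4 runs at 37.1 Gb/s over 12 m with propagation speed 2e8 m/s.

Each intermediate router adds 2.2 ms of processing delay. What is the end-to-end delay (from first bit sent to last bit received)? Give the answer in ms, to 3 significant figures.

6.65 ms

L = 75000 bits.
Transmission delays (L/R per hop): 0.0078125, 0.0117188, 0.0223214, 0.00202156 ms; sum = 0.0438742 ms.
Propagation delays (d/s per hop): 6.45e-05, 0.0012381, 4.7619e-05, 6e-05 ms; sum = 0.00141021 ms.
Processing at 3 router(s): 3 × 2.2 ms = 6.6 ms.
End-to-end = 6.65 ms.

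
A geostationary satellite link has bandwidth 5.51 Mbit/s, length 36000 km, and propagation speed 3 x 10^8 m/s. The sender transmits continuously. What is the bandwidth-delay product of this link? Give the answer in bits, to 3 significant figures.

Propagation delay = 36000000 / 300000000 = 0.12 s.
BDP = R × t_prop = 5510000 × 0.12 = 661200 bits.

661000 bits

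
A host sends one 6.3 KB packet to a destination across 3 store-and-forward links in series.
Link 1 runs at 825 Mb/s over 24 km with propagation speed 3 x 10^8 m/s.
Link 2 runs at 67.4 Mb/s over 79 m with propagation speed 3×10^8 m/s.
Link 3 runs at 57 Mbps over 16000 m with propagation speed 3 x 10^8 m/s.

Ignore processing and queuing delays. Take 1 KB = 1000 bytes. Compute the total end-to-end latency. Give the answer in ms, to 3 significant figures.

1.83 ms

L = 50400 bits.
Transmission delays (L/R per hop): 0.0610909, 0.747774, 0.884211 ms; sum = 1.69308 ms.
Propagation delays (d/s per hop): 0.08, 0.000263333, 0.0533333 ms; sum = 0.133597 ms.
End-to-end = 1.83 ms.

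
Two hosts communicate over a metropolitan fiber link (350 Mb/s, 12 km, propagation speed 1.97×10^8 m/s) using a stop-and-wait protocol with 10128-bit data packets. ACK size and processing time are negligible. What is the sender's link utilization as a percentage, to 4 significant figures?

t_tx = L/R = 10128/350000000 = 2.89371e-05 s.
t_prop = 12000/197000000 = 6.09137e-05 s; RTT = 0.000121827 s.
Cycle = t_tx + RTT = 0.000150765 s.
Utilization = t_tx / cycle = 2.89371e-05/0.000150765 = 19.19 %.

19.19 %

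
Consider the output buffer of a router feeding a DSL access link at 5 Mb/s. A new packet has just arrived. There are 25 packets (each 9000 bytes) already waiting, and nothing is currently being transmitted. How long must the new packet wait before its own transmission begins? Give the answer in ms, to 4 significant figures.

Each queued packet: L/R = 72000/5000000 = 14.4 ms.
25 queued → 360 ms.
Queuing delay = 360.0 ms.

360.0 ms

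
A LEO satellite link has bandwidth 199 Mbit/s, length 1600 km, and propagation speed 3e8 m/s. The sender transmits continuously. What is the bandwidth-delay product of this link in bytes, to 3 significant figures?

Propagation delay = 1600000 / 300000000 = 0.00533333 s.
BDP = R × t_prop = 199000000 × 0.00533333 = 1061330 bits.
In bytes: 1061330/8 = 133000 bytes.

133000 bytes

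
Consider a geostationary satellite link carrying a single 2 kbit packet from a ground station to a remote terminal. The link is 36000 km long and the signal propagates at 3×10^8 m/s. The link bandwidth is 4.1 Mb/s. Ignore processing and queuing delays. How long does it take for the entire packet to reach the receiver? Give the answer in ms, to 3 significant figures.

L = 2000 bits.
Transmission delay = L/R = 2000 / 4.1e+06 = 0.487805 ms.
Propagation delay = d/s = 36000000 m / 300000000 m/s = 120 ms.
Total = 120 ms.

120 ms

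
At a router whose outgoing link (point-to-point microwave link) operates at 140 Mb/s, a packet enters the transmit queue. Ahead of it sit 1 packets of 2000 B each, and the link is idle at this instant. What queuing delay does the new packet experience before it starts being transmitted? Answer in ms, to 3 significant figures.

0.114 ms

Each queued packet: L/R = 16000/140000000 = 0.114286 ms.
1 queued → 0.114286 ms.
Queuing delay = 0.114 ms.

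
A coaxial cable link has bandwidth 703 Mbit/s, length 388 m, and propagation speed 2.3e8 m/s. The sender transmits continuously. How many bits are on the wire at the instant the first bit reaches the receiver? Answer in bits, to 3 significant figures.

1190 bits

Propagation delay = 388 / 2.3e+08 = 1.68696e-06 s.
BDP = R × t_prop = 703000000 × 1.68696e-06 = 1185.93 bits.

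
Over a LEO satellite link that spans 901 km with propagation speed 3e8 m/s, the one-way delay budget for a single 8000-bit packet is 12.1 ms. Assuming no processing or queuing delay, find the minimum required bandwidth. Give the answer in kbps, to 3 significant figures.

879 kbps

Propagation delay = 901000 / 300000000 = 3.00333 ms.
Transmission budget = 12.1 − 3.00333 = 9.09667 ms.
R ≥ L / t_tx = 8000 bits / 0.00909667 s = 879 kbps.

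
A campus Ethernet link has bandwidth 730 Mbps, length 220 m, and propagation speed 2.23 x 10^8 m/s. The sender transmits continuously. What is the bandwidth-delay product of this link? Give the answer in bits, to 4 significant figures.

Propagation delay = 220 / 223000000 = 9.86547e-07 s.
BDP = R × t_prop = 730000000 × 9.86547e-07 = 720.179 bits.

720.2 bits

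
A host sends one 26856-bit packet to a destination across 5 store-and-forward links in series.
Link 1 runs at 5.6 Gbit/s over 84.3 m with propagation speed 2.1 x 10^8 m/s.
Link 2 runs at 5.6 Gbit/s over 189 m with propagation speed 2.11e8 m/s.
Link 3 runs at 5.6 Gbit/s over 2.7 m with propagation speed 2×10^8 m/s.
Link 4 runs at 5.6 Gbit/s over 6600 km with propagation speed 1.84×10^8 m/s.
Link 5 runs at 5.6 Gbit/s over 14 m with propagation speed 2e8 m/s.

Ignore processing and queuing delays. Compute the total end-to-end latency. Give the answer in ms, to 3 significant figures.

35.9 ms

Transmission delay per hop = L/R = 26856/5600000000 = 0.00479571 ms; 5 hops → 0.0239786 ms.
Propagation delays (d/s per hop): 0.000401429, 0.000895735, 1.35e-05, 35.8696, 7e-05 ms; sum = 35.8709 ms.
End-to-end = 35.9 ms.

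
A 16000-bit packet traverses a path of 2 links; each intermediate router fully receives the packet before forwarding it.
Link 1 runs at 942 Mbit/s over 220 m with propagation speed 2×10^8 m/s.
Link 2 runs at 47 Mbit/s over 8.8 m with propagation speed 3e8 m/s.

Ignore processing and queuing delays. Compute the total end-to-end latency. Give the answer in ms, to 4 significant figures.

Transmission delays (L/R per hop): 0.0169851, 0.340426 ms; sum = 0.357411 ms.
Propagation delays (d/s per hop): 0.0011, 2.93333e-05 ms; sum = 0.00112933 ms.
End-to-end = 0.3585 ms.

0.3585 ms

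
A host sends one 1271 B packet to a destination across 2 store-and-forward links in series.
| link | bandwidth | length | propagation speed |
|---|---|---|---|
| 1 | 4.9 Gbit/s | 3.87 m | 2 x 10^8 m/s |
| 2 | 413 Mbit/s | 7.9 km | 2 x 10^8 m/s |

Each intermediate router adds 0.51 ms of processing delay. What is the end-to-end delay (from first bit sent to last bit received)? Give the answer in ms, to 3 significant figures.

0.576 ms

L = 1271 × 8 = 10168 bits.
Transmission delays (L/R per hop): 0.0020751, 0.0246199 ms; sum = 0.026695 ms.
Propagation delays (d/s per hop): 1.935e-05, 0.0395 ms; sum = 0.0395194 ms.
Processing at 1 router(s): 1 × 0.51 ms = 0.51 ms.
End-to-end = 0.576 ms.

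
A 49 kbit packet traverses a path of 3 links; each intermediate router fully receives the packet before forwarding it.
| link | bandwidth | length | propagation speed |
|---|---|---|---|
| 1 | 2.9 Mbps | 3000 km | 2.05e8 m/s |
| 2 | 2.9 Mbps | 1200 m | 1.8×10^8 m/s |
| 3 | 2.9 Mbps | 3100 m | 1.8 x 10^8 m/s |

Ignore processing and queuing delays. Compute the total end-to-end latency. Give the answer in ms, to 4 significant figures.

65.35 ms

L = 49000 bits.
Transmission delay per hop = L/R = 49000/2900000 = 16.8966 ms; 3 hops → 50.6897 ms.
Propagation delays (d/s per hop): 14.6341, 0.00666667, 0.0172222 ms; sum = 14.658 ms.
End-to-end = 65.35 ms.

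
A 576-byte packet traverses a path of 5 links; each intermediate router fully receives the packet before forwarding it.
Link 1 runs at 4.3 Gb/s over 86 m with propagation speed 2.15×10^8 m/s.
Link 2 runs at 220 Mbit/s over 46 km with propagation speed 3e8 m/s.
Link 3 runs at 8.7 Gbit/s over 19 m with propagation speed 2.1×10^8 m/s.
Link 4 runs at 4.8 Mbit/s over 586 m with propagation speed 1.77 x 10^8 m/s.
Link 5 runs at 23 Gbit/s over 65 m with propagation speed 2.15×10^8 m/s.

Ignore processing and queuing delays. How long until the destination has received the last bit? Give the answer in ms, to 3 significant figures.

1.14 ms

L = 576 × 8 = 4608 bits.
Transmission delays (L/R per hop): 0.00107163, 0.0209455, 0.000529655, 0.96, 0.000200348 ms; sum = 0.982747 ms.
Propagation delays (d/s per hop): 0.0004, 0.153333, 9.04762e-05, 0.00331073, 0.000302326 ms; sum = 0.157437 ms.
End-to-end = 1.14 ms.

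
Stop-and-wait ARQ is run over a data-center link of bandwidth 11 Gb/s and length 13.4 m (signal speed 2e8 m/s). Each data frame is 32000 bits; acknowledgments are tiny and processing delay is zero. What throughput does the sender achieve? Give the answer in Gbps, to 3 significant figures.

10.5 Gbps

t_tx = L/R = 32000/11000000000 = 2.90909e-06 s.
t_prop = 13.4/200000000 = 6.7e-08 s; RTT = 1.34e-07 s.
Cycle = t_tx + RTT = 3.04309e-06 s.
Throughput = L / cycle = 32000 / 3.04309e-06 = 10.5 Gbps.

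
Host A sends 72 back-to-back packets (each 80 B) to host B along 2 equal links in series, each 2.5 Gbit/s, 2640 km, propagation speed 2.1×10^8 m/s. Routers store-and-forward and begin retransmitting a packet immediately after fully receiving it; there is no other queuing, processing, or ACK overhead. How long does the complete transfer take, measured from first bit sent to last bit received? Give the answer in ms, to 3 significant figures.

Per-hop transmission t_tx = L/R = 640/2500000000 = 0.000256 ms.
Per-hop propagation t_prop = 2640000/210000000 = 12.5714 ms.
Pipeline fill: first packet needs 2·t_tx to clear all hops; remaining 71 packets each add one t_tx.
Total = (2+72-1)·t_tx + 2·t_prop = 73·0.000256 + 2·12.5714 = 25.2 ms.

25.2 ms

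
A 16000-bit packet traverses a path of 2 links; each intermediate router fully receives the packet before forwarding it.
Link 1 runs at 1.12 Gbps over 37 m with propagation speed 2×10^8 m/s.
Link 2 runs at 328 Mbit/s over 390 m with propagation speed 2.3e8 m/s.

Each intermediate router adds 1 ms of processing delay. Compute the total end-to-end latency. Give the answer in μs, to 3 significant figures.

Transmission delays (L/R per hop): 14.2857, 48.7805 μs; sum = 63.0662 μs.
Propagation delays (d/s per hop): 0.185, 1.69565 μs; sum = 1.88065 μs.
Processing at 1 router(s): 1 × 1 ms = 1000 μs.
End-to-end = 1060 μs.

1060 μs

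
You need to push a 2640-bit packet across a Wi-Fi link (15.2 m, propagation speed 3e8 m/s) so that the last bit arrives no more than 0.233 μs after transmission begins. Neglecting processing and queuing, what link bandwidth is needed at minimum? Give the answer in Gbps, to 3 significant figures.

14.5 Gbps

Propagation delay = 15.2 / 300000000 = 0.0506667 μs.
Transmission budget = 0.233 − 0.0506667 = 0.182333 μs.
R ≥ L / t_tx = 2640 bits / 1.82333e-07 s = 14.5 Gbps.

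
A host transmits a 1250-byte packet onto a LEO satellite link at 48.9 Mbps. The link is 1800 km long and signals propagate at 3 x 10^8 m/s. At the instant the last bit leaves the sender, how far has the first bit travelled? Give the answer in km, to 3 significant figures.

61.3 km

t_tx = L/R = 10000/48900000 = 0.000204499 s.
Distance = s × t_tx = 300000000 × 0.000204499 = 61.3 km.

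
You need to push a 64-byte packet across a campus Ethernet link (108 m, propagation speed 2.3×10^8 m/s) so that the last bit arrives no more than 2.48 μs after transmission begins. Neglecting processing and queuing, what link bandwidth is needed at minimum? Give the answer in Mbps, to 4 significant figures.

254.7 Mbps

L = 512 bits.
Propagation delay = 108 / 2.3e+08 = 0.469565 μs.
Transmission budget = 2.48 − 0.469565 = 2.01043 μs.
R ≥ L / t_tx = 512 bits / 2.01043e-06 s = 254.7 Mbps.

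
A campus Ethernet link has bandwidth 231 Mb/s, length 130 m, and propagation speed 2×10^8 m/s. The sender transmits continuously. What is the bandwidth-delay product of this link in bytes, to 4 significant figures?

Propagation delay = 130 / 200000000 = 6.5e-07 s.
BDP = R × t_prop = 231000000 × 6.5e-07 = 150.15 bits.
In bytes: 150.15/8 = 18.77 bytes.

18.77 bytes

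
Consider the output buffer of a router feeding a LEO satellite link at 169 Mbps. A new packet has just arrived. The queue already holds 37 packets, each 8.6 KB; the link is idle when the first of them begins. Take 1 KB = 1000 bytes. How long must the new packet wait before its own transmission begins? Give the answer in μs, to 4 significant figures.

Each queued packet: L/R = 68800/169000000 = 407.101 μs.
37 queued → 15062.7 μs.
Queuing delay = 15060 μs.

15060 μs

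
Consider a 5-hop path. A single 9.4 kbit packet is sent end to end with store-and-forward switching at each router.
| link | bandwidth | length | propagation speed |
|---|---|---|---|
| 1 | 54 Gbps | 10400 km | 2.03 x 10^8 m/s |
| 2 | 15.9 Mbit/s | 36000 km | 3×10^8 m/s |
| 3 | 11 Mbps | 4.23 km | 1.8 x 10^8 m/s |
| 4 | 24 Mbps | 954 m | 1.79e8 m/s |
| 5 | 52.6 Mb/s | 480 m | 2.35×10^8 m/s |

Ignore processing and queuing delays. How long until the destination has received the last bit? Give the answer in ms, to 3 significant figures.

173 ms

L = 9400 bits.
Transmission delays (L/R per hop): 0.000174074, 0.591195, 0.854545, 0.391667, 0.178707 ms; sum = 2.01629 ms.
Propagation delays (d/s per hop): 51.2315, 120, 0.0235, 0.00532961, 0.00204255 ms; sum = 171.262 ms.
End-to-end = 173 ms.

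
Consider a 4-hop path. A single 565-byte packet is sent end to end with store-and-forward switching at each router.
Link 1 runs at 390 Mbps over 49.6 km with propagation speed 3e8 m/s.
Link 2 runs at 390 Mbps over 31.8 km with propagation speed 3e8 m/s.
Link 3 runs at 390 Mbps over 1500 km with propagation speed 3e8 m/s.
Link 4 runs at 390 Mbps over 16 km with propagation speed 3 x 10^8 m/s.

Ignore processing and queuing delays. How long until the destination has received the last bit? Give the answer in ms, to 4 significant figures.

5.371 ms

L = 565 × 8 = 4520 bits.
Transmission delay per hop = L/R = 4520/390000000 = 0.0115897 ms; 4 hops → 0.046359 ms.
Propagation delays (d/s per hop): 0.165333, 0.106, 5, 0.0533333 ms; sum = 5.32467 ms.
End-to-end = 5.371 ms.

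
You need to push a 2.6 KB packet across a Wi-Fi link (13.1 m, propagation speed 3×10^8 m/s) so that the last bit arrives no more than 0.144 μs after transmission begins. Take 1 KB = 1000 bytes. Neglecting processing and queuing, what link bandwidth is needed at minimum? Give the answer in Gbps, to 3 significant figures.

207 Gbps

L = 20800 bits.
Propagation delay = 13.1 / 300000000 = 0.0436667 μs.
Transmission budget = 0.144 − 0.0436667 = 0.100333 μs.
R ≥ L / t_tx = 20800 bits / 1.00333e-07 s = 207 Gbps.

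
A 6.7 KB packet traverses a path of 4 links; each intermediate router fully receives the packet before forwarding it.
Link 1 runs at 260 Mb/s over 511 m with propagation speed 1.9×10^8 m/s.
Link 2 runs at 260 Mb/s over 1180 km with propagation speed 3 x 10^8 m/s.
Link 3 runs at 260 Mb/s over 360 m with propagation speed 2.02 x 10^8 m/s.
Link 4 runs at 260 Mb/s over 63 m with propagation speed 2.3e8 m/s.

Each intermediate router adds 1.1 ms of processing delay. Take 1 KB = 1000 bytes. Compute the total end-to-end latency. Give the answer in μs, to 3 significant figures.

8060 μs

L = 53600 bits.
Transmission delay per hop = L/R = 53600/260000000 = 206.154 μs; 4 hops → 824.615 μs.
Propagation delays (d/s per hop): 2.68947, 3933.33, 1.78218, 0.273913 μs; sum = 3938.08 μs.
Processing at 3 router(s): 3 × 1.1 ms = 3300 μs.
End-to-end = 8060 μs.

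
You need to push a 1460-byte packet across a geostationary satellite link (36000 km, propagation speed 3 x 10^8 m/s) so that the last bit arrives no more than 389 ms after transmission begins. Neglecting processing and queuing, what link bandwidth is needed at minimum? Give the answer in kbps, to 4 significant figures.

43.42 kbps

L = 11680 bits.
Propagation delay = 36000000 / 300000000 = 120 ms.
Transmission budget = 389 − 120 = 269 ms.
R ≥ L / t_tx = 11680 bits / 0.269 s = 43.42 kbps.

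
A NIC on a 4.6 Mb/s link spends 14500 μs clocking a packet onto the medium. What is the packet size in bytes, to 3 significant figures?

8340 bytes

L = R × t_tx = 4600000 b/s × 0.0145 s = 66700 bits.
In bytes: 66700 / 8 = 8340 bytes.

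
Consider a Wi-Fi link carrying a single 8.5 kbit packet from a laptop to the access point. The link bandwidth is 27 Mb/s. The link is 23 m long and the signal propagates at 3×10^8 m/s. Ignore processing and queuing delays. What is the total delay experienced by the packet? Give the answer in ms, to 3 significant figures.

L = 8500 bits.
Transmission delay = L/R = 8500 / 27000000 = 0.314815 ms.
Propagation delay = d/s = 23 m / 300000000 m/s = 7.66667e-05 ms.
Total = 0.315 ms.

0.315 ms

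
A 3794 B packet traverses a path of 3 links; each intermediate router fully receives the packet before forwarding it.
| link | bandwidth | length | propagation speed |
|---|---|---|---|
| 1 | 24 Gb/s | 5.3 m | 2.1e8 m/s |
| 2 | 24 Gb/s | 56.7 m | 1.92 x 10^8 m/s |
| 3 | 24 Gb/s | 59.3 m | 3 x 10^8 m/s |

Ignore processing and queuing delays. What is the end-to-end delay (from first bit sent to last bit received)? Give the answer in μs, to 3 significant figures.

L = 3794 × 8 = 30352 bits.
Transmission delay per hop = L/R = 30352/24000000000 = 1.26467 μs; 3 hops → 3.794 μs.
Propagation delays (d/s per hop): 0.0252381, 0.295313, 0.197667 μs; sum = 0.518217 μs.
End-to-end = 4.31 μs.

4.31 μs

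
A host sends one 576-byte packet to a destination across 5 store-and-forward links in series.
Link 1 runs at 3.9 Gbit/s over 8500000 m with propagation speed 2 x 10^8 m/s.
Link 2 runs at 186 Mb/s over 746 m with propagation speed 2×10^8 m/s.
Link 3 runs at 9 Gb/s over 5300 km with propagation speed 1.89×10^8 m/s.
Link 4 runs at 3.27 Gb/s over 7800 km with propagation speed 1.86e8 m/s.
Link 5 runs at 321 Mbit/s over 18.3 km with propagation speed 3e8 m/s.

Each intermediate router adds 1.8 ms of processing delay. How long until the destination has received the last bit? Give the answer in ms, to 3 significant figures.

L = 576 × 8 = 4608 bits.
Transmission delays (L/R per hop): 0.00118154, 0.0247742, 0.000512, 0.00140917, 0.0143551 ms; sum = 0.042232 ms.
Propagation delays (d/s per hop): 42.5, 0.00373, 28.0423, 41.9355, 0.061 ms; sum = 112.543 ms.
Processing at 4 router(s): 4 × 1.8 ms = 7.2 ms.
End-to-end = 120 ms.

120 ms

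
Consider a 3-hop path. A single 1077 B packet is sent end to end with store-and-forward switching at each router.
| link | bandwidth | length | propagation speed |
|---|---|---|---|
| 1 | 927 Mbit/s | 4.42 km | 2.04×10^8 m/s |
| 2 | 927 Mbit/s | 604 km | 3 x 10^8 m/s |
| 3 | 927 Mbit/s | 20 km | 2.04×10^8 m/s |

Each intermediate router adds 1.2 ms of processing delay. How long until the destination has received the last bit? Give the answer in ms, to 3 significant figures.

L = 1077 × 8 = 8616 bits.
Transmission delay per hop = L/R = 8616/927000000 = 0.0092945 ms; 3 hops → 0.0278835 ms.
Propagation delays (d/s per hop): 0.0216667, 2.01333, 0.0980392 ms; sum = 2.13304 ms.
Processing at 2 router(s): 2 × 1.2 ms = 2.4 ms.
End-to-end = 4.56 ms.

4.56 ms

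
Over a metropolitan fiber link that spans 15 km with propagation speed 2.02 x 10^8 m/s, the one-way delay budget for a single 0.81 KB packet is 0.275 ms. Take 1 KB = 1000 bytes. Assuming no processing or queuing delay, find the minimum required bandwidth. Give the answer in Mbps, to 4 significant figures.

L = 6480 bits.
Propagation delay = 15000 / 202000000 = 0.0742574 ms.
Transmission budget = 0.275 − 0.0742574 = 0.200743 ms.
R ≥ L / t_tx = 6480 bits / 0.000200743 s = 32.28 Mbps.

32.28 Mbps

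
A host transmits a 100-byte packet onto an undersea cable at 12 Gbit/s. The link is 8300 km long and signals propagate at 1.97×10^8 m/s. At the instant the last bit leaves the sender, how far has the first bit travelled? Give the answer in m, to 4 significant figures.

t_tx = L/R = 800/12000000000 = 6.66667e-08 s.
Distance = s × t_tx = 197000000 × 6.66667e-08 = 13.13 m.

13.13 m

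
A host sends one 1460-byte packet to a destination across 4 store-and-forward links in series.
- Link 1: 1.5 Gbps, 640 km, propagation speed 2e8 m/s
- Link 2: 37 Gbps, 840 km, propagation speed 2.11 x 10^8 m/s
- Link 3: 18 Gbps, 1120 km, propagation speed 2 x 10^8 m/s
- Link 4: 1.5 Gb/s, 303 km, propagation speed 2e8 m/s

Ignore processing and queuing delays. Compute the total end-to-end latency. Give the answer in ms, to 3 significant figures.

L = 1460 × 8 = 11680 bits.
Transmission delays (L/R per hop): 0.00778667, 0.000315676, 0.000648889, 0.00778667 ms; sum = 0.0165379 ms.
Propagation delays (d/s per hop): 3.2, 3.98104, 5.6, 1.515 ms; sum = 14.296 ms.
End-to-end = 14.3 ms.

14.3 ms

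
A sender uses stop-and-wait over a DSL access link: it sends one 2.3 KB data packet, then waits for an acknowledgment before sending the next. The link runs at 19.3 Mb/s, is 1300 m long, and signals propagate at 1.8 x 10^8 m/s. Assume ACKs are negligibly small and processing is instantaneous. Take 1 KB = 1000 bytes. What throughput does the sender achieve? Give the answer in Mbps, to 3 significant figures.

19.0 Mbps

t_tx = L/R = 18400/19300000 = 0.000953368 s.
t_prop = 1300/180000000 = 7.22222e-06 s; RTT = 1.44444e-05 s.
Cycle = t_tx + RTT = 0.000967812 s.
Throughput = L / cycle = 18400 / 0.000967812 = 19.0 Mbps.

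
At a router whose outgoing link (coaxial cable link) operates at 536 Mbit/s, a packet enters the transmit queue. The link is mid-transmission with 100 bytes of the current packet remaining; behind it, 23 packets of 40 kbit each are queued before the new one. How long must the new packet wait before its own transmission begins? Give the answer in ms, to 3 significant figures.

Each queued packet: L/R = 40000/536000000 = 0.0746269 ms.
23 queued → 1.71642 ms.
Plus remaining 800 bits of current packet: 0.00149254 ms.
Queuing delay = 1.72 ms.

1.72 ms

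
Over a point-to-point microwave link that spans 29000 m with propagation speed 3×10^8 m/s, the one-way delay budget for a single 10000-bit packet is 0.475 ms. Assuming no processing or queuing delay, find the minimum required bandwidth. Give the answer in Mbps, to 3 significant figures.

Propagation delay = 29000 / 300000000 = 0.0966667 ms.
Transmission budget = 0.475 − 0.0966667 = 0.378333 ms.
R ≥ L / t_tx = 10000 bits / 0.000378333 s = 26.4 Mbps.

26.4 Mbps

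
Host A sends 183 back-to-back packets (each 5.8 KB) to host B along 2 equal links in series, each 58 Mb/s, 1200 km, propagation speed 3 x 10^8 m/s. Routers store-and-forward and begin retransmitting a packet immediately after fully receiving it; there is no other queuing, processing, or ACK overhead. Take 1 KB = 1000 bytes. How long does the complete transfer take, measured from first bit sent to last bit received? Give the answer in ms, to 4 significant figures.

155.2 ms

Per-hop transmission t_tx = L/R = 46400/58000000 = 0.8 ms.
Per-hop propagation t_prop = 1200000/300000000 = 4 ms.
Pipeline fill: first packet needs 2·t_tx to clear all hops; remaining 182 packets each add one t_tx.
Total = (2+183-1)·t_tx + 2·t_prop = 184·0.8 + 2·4 = 155.2 ms.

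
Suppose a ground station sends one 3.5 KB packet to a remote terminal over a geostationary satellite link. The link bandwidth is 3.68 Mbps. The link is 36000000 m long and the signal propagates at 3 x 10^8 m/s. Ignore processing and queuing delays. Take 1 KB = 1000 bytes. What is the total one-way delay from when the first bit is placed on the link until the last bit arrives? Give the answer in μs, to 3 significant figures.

L = 28000 bits.
Transmission delay = L/R = 28000 / 3680000 = 7608.7 μs.
Propagation delay = d/s = 36000000 m / 300000000 m/s = 120000 μs.
Total = 128000 μs.

128000 μs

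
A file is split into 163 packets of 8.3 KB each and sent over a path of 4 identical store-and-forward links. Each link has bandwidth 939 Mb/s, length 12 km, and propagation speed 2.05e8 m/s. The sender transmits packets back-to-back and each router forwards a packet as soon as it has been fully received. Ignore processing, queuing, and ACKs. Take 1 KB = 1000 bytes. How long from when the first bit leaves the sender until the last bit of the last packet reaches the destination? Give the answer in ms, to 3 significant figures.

Per-hop transmission t_tx = L/R = 66400/939000000 = 0.0707135 ms.
Per-hop propagation t_prop = 12000/2.05e+08 = 0.0585366 ms.
Pipeline fill: first packet needs 4·t_tx to clear all hops; remaining 162 packets each add one t_tx.
Total = (4+163-1)·t_tx + 4·t_prop = 166·0.0707135 + 4·0.0585366 = 12.0 ms.

12.0 ms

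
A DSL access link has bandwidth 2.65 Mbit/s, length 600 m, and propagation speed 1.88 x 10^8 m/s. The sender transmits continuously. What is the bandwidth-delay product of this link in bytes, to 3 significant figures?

1.06 bytes

Propagation delay = 600 / 188000000 = 3.19149e-06 s.
BDP = R × t_prop = 2650000 × 3.19149e-06 = 8.45745 bits.
In bytes: 8.45745/8 = 1.06 bytes.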